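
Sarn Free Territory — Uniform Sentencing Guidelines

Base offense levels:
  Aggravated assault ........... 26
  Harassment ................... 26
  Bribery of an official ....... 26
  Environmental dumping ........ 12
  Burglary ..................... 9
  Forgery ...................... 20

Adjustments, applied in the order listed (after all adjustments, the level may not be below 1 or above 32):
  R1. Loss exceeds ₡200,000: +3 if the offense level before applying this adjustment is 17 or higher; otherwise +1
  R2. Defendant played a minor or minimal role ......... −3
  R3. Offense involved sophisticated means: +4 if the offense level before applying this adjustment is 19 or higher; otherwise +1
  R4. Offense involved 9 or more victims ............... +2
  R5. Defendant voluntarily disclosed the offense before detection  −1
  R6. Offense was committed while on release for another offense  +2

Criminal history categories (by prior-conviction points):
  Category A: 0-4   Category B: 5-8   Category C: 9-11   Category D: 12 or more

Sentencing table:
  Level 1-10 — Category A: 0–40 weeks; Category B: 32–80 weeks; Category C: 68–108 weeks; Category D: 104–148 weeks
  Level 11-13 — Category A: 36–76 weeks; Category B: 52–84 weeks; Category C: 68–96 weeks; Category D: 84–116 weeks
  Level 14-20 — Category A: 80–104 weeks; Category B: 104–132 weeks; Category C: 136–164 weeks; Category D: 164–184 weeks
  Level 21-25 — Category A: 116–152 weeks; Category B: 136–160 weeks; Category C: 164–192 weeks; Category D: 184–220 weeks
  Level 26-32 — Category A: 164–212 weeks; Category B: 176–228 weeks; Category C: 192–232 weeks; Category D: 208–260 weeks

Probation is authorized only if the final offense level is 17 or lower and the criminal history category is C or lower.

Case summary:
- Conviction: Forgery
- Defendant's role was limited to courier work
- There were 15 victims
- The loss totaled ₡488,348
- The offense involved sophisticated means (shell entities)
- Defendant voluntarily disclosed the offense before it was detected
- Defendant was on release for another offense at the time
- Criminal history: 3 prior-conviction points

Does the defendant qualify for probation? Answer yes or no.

No

Base offense level for forgery: 20.
R1 applies (level before this adjustment is 20 ≥ 17, so +3): 20 + 3 = 23.
R2 applies: 23 − 3 = 20.
R3 applies (level before this adjustment is 20 ≥ 19, so +4): 20 + 4 = 24.
R4 applies: 24 + 2 = 26.
R5 applies: 26 − 1 = 25.
R6 applies: 25 + 2 = 27.
Final offense level: 27.
Criminal history: 3 prior points → Category A (0-4).
Level 27 falls in the 26-32 band.
Grid: Level 26-32 × Category A = 164-212 weeks.
Probation check: level 27 > 17 and category A ≤ C → not eligible.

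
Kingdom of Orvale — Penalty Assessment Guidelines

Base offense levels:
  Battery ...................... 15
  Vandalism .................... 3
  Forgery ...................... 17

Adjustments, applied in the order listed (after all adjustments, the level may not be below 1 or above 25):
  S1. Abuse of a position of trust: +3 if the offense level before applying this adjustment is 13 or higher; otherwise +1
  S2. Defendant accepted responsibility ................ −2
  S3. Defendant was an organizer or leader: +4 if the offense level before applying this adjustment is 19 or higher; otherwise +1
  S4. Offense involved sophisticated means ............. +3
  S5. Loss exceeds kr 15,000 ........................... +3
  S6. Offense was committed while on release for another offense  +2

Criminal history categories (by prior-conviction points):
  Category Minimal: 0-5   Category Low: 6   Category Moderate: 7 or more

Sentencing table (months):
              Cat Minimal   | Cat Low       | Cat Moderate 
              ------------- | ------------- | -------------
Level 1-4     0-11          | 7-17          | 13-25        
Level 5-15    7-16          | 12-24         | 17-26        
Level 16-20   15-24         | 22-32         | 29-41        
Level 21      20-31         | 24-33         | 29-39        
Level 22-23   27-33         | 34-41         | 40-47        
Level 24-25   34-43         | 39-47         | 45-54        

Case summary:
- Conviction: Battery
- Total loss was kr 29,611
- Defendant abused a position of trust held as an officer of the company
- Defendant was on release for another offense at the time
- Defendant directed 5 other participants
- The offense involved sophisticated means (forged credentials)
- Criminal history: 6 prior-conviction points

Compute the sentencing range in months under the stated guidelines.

39-47 months

Base offense level for battery: 15.
S1 applies (level before this adjustment is 15 ≥ 13, so +3): 15 + 3 = 18.
S2 does not apply.
S3 applies (level before this adjustment is 18 < 19, so +1): 18 + 1 = 19.
S4 applies: 19 + 3 = 22.
S5 applies: 22 + 3 = 25.
S6 applies: 25 + 2 = 27.
Level 27 exceeds the maximum of 25; capped at 25.
Final offense level: 25.
Criminal history: 6 prior points → Category Low (6).
Level 25 falls in the 24-25 band.
Grid: Level 24-25 × Category Low = 39-47 months.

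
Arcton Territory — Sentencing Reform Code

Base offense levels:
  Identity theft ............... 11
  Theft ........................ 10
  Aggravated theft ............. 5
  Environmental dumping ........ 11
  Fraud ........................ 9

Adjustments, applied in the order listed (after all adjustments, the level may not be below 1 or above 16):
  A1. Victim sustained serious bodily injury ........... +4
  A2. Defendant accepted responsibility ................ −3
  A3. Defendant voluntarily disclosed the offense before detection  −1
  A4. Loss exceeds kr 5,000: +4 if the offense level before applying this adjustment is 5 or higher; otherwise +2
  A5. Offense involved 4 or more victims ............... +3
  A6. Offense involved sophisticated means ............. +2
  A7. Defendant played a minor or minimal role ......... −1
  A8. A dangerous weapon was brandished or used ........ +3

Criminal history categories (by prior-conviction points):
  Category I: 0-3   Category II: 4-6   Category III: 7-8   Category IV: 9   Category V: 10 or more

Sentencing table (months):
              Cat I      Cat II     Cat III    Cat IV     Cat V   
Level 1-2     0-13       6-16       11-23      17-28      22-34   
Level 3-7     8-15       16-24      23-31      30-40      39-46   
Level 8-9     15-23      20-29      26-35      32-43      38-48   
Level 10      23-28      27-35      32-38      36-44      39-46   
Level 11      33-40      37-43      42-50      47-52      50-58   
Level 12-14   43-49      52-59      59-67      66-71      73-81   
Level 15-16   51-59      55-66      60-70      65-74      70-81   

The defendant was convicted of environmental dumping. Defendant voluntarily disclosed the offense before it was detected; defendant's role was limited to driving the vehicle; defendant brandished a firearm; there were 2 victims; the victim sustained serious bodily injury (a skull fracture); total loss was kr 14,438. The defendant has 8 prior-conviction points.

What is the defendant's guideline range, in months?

60-70 months

Base offense level for environmental dumping: 11.
A1 applies: 11 + 4 = 15.
A2 does not apply.
A3 applies: 15 − 1 = 14.
A4 applies (level before this adjustment is 14 ≥ 5, so +4): 14 + 4 = 18.
A5 does not apply.
A7 applies: 18 − 1 = 17.
A8 applies: 17 + 3 = 20.
Level 20 exceeds the maximum of 16; capped at 16.
Final offense level: 16.
Criminal history: 8 prior points → Category III (7-8).
Level 16 falls in the 15-16 band.
Grid: Level 15-16 × Category III = 60-70 months.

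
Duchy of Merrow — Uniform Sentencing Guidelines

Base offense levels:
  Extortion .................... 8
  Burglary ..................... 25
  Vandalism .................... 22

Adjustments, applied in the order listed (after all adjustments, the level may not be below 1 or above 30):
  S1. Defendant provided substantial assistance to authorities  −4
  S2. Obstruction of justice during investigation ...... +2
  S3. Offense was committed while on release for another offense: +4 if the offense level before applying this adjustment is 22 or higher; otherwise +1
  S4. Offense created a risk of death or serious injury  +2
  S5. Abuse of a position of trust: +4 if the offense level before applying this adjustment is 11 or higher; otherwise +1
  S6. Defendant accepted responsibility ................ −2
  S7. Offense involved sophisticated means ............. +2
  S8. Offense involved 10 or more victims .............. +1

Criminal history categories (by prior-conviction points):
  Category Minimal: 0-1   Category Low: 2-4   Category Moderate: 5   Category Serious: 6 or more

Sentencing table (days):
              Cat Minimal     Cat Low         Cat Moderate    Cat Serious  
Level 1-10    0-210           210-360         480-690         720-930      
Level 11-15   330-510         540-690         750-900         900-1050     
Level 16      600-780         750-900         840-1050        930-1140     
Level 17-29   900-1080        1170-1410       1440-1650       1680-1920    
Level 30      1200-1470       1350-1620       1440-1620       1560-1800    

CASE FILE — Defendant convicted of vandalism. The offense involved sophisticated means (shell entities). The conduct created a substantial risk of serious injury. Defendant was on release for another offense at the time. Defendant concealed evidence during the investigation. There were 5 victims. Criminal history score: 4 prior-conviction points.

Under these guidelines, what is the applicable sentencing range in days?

Base offense level for vandalism: 22.
S1 does not apply.
S2 applies: 22 + 2 = 24.
S3 applies (level before this adjustment is 24 ≥ 22, so +4): 24 + 4 = 28.
S4 applies: 28 + 2 = 30.
S5 does not apply.
S6 does not apply.
S7 applies: 30 + 2 = 32.
Level 32 exceeds the maximum of 30; capped at 30.
Final offense level: 30.
Criminal history: 4 prior points → Category Low (2-4).
Level 30 falls in the 30 band.
Grid: Level 30 × Category Low = 1350-1620 days.

1350-1620 days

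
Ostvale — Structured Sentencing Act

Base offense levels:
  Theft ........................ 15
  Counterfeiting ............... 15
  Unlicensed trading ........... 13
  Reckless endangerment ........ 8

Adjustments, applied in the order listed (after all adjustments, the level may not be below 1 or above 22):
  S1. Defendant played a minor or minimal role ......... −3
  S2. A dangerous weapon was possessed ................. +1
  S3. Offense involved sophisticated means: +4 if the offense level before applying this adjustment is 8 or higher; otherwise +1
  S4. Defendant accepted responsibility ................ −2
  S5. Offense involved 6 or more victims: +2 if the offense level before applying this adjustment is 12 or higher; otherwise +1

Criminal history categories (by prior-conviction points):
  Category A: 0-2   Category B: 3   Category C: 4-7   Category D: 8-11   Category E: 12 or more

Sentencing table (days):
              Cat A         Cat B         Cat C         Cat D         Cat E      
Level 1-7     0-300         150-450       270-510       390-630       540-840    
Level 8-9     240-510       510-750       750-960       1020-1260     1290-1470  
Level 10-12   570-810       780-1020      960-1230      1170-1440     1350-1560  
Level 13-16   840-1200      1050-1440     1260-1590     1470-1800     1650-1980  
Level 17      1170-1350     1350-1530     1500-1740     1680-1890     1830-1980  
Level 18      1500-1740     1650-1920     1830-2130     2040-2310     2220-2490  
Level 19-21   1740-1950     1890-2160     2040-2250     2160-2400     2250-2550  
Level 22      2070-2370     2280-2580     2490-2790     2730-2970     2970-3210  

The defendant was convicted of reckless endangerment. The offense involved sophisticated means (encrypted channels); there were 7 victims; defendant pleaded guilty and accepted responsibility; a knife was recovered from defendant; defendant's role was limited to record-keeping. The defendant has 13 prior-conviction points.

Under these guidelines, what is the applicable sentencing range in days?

Base offense level for reckless endangerment: 8.
S1 applies: 8 − 3 = 5.
S2 applies: 5 + 1 = 6.
S3 applies (level before this adjustment is 6 < 8, so +1): 6 + 1 = 7.
S4 applies: 7 − 2 = 5.
S5 applies (level before this adjustment is 5 < 12, so +1): 5 + 1 = 6.
Final offense level: 6.
Criminal history: 13 prior points → Category E (12+).
Level 6 falls in the 1-7 band.
Grid: Level 1-7 × Category E = 540-840 days.

540-840 days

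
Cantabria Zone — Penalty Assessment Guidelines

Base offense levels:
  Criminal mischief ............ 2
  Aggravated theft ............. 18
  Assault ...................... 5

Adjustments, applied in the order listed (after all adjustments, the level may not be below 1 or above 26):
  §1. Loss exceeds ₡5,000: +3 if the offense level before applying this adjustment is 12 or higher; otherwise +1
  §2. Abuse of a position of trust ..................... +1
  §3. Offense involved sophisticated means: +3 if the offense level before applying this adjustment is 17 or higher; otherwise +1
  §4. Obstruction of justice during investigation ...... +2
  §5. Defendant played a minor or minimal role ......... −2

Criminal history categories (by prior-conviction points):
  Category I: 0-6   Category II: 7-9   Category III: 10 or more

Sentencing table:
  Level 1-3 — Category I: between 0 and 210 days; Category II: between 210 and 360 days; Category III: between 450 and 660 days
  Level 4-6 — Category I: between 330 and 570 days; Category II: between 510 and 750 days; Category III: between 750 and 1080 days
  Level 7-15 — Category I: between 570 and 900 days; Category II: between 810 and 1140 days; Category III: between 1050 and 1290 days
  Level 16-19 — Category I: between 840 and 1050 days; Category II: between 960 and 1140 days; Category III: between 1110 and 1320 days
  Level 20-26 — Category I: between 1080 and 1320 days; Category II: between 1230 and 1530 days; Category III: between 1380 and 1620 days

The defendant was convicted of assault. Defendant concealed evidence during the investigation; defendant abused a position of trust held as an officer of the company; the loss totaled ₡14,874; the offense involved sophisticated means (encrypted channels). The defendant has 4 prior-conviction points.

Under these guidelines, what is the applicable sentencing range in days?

Base offense level for assault: 5.
§1 applies (level before this adjustment is 5 < 12, so +1): 5 + 1 = 6.
§2 applies: 6 + 1 = 7.
§3 applies (level before this adjustment is 7 < 17, so +1): 7 + 1 = 8.
§4 applies: 8 + 2 = 10.
Final offense level: 10.
Criminal history: 4 prior points → Category I (0-6).
Level 10 falls in the 7-15 band.
Grid: Level 7-15 × Category I = 570-900 days.

570-900 days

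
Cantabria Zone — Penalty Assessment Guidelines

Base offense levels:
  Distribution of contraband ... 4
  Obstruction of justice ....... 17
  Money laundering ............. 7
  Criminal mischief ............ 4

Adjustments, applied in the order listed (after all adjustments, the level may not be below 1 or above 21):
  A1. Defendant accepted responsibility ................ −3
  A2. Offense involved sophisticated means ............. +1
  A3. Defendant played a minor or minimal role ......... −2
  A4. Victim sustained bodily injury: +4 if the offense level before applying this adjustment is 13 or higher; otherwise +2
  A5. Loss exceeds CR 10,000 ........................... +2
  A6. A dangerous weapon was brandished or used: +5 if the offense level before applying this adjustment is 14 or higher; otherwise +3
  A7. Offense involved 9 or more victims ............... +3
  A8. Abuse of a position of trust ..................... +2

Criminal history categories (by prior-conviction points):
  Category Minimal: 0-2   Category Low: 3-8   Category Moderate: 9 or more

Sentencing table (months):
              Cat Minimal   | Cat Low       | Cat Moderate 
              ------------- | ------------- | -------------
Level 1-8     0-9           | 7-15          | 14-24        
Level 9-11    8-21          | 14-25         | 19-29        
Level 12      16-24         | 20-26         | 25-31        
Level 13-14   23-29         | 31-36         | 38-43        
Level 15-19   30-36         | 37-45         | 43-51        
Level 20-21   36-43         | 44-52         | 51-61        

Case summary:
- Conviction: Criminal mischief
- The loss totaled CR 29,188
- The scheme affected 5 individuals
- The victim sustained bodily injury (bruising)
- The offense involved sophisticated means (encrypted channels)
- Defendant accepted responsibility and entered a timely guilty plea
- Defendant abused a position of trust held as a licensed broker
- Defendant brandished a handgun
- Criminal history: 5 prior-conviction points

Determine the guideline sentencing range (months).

14-25 months

Base offense level for criminal mischief: 4.
A1 applies: 4 − 3 = 1.
A2 applies: 1 + 1 = 2.
A4 applies (level before this adjustment is 2 < 13, so +2): 2 + 2 = 4.
A5 applies: 4 + 2 = 6.
A6 applies (level before this adjustment is 6 < 14, so +3): 6 + 3 = 9.
A8 applies: 9 + 2 = 11.
Final offense level: 11.
Criminal history: 5 prior points → Category Low (3-8).
Level 11 falls in the 9-11 band.
Grid: Level 9-11 × Category Low = 14-25 months.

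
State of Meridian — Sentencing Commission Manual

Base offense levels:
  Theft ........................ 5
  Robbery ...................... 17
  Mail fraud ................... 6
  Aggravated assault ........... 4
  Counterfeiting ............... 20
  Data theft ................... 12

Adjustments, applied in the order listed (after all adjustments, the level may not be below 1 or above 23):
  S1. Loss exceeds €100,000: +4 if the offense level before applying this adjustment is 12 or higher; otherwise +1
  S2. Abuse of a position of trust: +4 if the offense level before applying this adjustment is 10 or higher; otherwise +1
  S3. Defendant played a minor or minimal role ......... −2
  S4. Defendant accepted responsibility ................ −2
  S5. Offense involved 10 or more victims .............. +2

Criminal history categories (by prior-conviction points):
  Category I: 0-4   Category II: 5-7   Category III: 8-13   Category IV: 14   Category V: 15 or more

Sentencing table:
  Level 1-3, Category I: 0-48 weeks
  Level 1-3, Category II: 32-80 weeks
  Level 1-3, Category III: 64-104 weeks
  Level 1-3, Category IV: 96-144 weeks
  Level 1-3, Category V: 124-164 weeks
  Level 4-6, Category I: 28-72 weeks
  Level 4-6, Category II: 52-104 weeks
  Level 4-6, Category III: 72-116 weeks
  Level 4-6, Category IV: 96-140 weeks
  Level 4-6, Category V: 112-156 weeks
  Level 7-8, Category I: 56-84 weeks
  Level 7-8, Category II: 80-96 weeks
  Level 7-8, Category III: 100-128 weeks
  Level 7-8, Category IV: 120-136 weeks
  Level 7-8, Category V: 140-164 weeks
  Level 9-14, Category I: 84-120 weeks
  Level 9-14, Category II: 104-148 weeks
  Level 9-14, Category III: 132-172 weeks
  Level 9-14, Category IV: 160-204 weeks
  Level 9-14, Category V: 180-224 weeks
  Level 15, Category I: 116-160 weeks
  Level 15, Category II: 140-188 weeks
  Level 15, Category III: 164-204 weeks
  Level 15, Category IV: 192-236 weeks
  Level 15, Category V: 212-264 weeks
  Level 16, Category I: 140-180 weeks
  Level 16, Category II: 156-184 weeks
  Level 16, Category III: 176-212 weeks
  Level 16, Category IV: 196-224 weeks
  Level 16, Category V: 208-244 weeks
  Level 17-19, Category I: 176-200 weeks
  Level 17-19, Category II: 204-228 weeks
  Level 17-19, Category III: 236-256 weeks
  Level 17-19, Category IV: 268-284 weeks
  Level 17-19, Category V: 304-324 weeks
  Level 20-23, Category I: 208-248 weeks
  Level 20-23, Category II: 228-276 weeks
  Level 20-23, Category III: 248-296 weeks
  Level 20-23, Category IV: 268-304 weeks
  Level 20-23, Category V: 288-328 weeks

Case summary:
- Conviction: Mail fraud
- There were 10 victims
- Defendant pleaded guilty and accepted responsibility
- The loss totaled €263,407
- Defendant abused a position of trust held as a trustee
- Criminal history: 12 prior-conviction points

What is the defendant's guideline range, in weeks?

100-128 weeks

Base offense level for mail fraud: 6.
S1 applies (level before this adjustment is 6 < 12, so +1): 6 + 1 = 7.
S2 applies (level before this adjustment is 7 < 10, so +1): 7 + 1 = 8.
S3 does not apply.
S4 applies: 8 − 2 = 6.
S5 applies: 6 + 2 = 8.
Final offense level: 8.
Criminal history: 12 prior points → Category III (8-13).
Level 8 falls in the 7-8 band.
Grid: Level 7-8 × Category III = 100-128 weeks.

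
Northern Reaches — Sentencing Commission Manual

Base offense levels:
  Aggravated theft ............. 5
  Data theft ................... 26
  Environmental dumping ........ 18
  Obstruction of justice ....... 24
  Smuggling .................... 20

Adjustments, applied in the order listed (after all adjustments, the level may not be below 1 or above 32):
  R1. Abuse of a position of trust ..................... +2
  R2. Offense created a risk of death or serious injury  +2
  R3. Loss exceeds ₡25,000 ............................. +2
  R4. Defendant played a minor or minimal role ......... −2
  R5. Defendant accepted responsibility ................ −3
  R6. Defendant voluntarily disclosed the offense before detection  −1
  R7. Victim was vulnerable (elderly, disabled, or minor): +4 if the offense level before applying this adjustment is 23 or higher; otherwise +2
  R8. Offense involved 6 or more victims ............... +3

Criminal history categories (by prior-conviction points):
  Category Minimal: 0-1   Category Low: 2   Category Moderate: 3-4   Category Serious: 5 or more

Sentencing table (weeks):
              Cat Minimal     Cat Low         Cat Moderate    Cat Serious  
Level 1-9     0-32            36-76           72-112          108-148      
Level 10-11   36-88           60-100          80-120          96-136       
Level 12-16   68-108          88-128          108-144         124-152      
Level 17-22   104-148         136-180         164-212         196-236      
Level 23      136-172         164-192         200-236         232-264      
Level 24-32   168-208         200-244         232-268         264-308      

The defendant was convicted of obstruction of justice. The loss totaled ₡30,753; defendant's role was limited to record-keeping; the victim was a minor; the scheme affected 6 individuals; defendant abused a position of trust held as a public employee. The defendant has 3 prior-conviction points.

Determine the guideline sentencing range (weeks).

Base offense level for obstruction of justice: 24.
R1 applies: 24 + 2 = 26.
R3 applies: 26 + 2 = 28.
R4 applies: 28 − 2 = 26.
R6 does not apply.
R7 applies (level before this adjustment is 26 ≥ 23, so +4): 26 + 4 = 30.
R8 applies: 30 + 3 = 33.
Level 33 exceeds the maximum of 32; capped at 32.
Final offense level: 32.
Criminal history: 3 prior points → Category Moderate (3-4).
Level 32 falls in the 24-32 band.
Grid: Level 24-32 × Category Moderate = 232-268 weeks.

232-268 weeks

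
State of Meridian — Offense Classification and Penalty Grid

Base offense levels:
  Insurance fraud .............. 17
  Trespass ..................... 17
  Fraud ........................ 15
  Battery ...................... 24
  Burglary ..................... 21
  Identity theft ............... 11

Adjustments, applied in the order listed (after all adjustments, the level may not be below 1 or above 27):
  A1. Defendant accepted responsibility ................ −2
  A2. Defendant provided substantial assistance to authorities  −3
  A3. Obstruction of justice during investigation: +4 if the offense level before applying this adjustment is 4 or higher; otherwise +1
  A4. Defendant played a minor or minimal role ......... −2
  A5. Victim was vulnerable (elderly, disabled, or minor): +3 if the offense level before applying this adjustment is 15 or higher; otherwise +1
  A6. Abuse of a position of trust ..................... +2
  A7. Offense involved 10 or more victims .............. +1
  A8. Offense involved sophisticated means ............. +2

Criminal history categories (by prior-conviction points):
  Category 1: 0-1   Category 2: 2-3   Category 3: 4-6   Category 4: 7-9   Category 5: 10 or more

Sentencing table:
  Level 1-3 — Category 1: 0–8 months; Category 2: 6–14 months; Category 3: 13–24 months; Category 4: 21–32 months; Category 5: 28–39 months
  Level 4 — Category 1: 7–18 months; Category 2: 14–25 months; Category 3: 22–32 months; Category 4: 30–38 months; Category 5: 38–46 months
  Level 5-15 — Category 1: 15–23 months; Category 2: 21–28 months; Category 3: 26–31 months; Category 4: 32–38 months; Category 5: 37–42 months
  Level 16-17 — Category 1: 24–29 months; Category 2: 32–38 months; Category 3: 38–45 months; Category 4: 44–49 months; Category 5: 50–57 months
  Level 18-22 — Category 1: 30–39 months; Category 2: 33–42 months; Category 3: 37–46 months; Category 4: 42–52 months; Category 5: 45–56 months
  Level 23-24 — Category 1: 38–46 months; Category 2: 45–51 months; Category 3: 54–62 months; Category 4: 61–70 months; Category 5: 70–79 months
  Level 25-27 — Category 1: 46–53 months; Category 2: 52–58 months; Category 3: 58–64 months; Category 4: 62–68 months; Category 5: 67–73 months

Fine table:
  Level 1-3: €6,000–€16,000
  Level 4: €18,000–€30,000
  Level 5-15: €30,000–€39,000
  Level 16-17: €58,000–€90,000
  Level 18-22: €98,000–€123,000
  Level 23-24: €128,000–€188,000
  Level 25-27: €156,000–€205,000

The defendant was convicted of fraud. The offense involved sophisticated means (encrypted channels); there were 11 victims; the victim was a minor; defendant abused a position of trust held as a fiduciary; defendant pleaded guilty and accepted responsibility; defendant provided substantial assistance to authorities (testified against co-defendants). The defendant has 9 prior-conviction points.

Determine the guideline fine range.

€58,000–€90,000

Base offense level for fraud: 15.
A1 applies: 15 − 2 = 13.
A2 applies: 13 − 3 = 10.
A4 does not apply.
A5 applies (level before this adjustment is 10 < 15, so +1): 10 + 1 = 11.
A6 applies: 11 + 2 = 13.
A7 applies: 13 + 1 = 14.
A8 applies: 14 + 2 = 16.
Final offense level: 16.
Level 16 falls in the 16-17 band.
Fine table: Level 16-17 → €58,000–€90,000.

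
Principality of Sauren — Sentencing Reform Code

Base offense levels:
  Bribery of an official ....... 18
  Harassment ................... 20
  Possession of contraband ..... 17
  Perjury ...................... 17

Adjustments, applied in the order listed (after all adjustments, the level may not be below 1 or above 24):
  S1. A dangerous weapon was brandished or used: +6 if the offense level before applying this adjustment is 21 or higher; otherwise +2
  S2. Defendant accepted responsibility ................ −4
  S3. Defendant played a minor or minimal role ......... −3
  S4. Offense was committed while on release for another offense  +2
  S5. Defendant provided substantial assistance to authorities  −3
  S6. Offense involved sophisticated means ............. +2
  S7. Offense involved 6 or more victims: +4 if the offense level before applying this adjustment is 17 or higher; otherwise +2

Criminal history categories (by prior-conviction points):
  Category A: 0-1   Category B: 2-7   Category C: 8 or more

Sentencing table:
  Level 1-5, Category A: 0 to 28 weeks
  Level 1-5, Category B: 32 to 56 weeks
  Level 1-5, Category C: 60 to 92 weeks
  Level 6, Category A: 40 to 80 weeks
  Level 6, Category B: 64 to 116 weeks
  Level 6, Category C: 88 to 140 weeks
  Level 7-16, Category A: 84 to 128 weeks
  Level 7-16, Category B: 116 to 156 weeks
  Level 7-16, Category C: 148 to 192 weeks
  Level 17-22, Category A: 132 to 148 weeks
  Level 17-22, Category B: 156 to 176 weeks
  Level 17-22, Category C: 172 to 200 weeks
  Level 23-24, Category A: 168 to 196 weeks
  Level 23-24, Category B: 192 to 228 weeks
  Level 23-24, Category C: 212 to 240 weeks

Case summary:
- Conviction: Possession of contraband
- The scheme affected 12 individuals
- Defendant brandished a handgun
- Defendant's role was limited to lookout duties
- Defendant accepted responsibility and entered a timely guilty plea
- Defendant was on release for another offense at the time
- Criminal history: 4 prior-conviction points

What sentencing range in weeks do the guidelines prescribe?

Base offense level for possession of contraband: 17.
S1 applies (level before this adjustment is 17 < 21, so +2): 17 + 2 = 19.
S2 applies: 19 − 4 = 15.
S3 applies: 15 − 3 = 12.
S4 applies: 12 + 2 = 14.
S5 does not apply.
S6 does not apply.
S7 applies (level before this adjustment is 14 < 17, so +2): 14 + 2 = 16.
Final offense level: 16.
Criminal history: 4 prior points → Category B (2-7).
Level 16 falls in the 7-16 band.
Grid: Level 7-16 × Category B = 116-156 weeks.

116-156 weeks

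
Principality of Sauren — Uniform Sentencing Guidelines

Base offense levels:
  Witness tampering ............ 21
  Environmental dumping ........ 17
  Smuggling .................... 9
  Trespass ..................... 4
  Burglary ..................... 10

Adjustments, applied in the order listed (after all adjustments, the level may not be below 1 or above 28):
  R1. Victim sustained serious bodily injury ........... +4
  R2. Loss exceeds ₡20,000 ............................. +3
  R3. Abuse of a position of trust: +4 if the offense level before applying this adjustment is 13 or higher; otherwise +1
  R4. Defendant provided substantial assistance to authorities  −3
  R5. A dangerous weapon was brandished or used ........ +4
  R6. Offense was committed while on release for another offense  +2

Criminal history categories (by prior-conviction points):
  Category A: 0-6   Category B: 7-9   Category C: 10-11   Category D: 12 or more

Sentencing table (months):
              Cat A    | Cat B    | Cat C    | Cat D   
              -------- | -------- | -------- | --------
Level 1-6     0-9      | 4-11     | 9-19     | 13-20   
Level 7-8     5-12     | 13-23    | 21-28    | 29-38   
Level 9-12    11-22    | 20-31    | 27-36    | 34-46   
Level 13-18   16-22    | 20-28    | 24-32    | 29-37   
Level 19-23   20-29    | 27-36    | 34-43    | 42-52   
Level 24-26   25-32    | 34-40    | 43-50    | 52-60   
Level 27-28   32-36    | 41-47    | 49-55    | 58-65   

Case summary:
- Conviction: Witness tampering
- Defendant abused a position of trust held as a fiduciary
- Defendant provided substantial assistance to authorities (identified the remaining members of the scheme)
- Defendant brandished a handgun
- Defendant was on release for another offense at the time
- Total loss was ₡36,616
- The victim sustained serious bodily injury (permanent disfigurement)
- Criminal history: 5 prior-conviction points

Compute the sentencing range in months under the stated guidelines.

Base offense level for witness tampering: 21.
R1 applies: 21 + 4 = 25.
R2 applies: 25 + 3 = 28.
R3 applies (level before this adjustment is 28 ≥ 13, so +4): 28 + 4 = 32.
R4 applies: 32 − 3 = 29.
R5 applies: 29 + 4 = 33.
R6 applies: 33 + 2 = 35.
Level 35 exceeds the maximum of 28; capped at 28.
Final offense level: 28.
Criminal history: 5 prior points → Category A (0-6).
Level 28 falls in the 27-28 band.
Grid: Level 27-28 × Category A = 32-36 months.

32-36 months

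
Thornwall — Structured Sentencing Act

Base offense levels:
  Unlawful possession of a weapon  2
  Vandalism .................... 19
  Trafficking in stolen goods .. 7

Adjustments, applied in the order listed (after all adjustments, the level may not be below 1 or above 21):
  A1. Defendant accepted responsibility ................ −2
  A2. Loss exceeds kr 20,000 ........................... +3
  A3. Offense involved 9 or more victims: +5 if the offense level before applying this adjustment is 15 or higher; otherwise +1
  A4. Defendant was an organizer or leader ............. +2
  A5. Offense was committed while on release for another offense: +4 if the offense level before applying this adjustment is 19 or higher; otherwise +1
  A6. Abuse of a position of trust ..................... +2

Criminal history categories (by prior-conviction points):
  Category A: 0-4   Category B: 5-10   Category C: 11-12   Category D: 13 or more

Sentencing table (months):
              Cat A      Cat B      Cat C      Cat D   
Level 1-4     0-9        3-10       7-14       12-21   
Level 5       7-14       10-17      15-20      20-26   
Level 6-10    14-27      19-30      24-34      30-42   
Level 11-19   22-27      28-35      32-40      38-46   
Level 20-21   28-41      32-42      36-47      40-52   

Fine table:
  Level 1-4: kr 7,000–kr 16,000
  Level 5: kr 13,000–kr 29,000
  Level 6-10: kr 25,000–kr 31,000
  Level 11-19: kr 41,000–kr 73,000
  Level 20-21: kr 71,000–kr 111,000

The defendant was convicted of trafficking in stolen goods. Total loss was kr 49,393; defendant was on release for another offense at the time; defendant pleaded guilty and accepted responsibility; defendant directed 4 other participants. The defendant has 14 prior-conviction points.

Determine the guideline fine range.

kr 41,000–kr 73,000

Base offense level for trafficking in stolen goods: 7.
A1 applies: 7 − 2 = 5.
A2 applies: 5 + 3 = 8.
A3 does not apply.
A4 applies: 8 + 2 = 10.
A5 applies (level before this adjustment is 10 < 19, so +1): 10 + 1 = 11.
A6 does not apply.
Final offense level: 11.
Level 11 falls in the 11-19 band.
Fine table: Level 11-19 → kr 41,000–kr 73,000.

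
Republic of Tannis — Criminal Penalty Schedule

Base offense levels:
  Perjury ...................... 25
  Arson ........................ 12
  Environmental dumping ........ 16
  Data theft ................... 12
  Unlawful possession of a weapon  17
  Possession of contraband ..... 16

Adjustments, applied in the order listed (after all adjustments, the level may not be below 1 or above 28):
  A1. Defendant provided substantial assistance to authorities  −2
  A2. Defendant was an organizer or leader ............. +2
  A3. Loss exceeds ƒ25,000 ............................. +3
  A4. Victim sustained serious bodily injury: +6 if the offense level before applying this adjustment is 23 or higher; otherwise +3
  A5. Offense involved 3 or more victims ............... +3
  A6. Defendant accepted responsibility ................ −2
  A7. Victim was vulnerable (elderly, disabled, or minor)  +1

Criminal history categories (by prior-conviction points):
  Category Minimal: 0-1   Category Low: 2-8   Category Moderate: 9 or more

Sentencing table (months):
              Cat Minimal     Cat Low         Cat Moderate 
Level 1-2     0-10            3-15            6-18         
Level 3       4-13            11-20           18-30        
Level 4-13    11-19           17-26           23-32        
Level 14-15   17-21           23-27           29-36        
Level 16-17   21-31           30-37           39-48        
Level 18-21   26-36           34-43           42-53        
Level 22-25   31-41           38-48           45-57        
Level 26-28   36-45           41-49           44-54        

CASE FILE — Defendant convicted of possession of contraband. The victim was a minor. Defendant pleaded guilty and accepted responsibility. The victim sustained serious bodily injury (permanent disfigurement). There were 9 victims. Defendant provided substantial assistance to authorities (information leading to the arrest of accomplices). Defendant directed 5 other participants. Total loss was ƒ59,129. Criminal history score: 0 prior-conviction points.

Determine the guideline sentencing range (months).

Base offense level for possession of contraband: 16.
A1 applies: 16 − 2 = 14.
A2 applies: 14 + 2 = 16.
A3 applies: 16 + 3 = 19.
A4 applies (level before this adjustment is 19 < 23, so +3): 19 + 3 = 22.
A5 applies: 22 + 3 = 25.
A6 applies: 25 − 2 = 23.
A7 applies: 23 + 1 = 24.
Final offense level: 24.
Criminal history: 0 prior points → Category Minimal (0-1).
Level 24 falls in the 22-25 band.
Grid: Level 22-25 × Category Minimal = 31-41 months.

31-41 months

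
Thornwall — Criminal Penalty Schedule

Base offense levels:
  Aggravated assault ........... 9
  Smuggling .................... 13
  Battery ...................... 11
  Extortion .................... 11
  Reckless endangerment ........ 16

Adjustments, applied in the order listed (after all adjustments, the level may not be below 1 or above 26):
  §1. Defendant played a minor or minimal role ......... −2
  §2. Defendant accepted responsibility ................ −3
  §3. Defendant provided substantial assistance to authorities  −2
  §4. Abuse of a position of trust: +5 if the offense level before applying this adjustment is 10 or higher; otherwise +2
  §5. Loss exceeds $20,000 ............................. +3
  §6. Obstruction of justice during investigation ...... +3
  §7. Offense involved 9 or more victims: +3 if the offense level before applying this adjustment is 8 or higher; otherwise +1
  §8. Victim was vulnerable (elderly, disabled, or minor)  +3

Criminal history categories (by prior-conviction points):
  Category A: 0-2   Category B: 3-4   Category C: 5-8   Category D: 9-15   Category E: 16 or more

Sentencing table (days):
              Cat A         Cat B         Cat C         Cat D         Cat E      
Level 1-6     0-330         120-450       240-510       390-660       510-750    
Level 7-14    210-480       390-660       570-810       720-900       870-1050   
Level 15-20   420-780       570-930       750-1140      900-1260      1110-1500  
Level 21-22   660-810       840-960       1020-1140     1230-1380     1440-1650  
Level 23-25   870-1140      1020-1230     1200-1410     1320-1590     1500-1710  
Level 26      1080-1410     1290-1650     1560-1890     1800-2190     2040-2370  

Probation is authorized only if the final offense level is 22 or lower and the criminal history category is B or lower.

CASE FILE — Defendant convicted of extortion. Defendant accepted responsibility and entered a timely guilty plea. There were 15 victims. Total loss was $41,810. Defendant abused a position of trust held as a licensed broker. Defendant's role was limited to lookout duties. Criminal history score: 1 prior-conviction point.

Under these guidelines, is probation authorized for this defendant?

Base offense level for extortion: 11.
§1 applies: 11 − 2 = 9.
§2 applies: 9 − 3 = 6.
§4 applies (level before this adjustment is 6 < 10, so +2): 6 + 2 = 8.
§5 applies: 8 + 3 = 11.
§7 applies (level before this adjustment is 11 ≥ 8, so +3): 11 + 3 = 14.
§8 does not apply.
Final offense level: 14.
Criminal history: 1 prior point → Category A (0-2).
Level 14 falls in the 7-14 band.
Grid: Level 7-14 × Category A = 210-480 days.
Probation check: level 14 ≤ 22 and category A ≤ B → eligible.

Yes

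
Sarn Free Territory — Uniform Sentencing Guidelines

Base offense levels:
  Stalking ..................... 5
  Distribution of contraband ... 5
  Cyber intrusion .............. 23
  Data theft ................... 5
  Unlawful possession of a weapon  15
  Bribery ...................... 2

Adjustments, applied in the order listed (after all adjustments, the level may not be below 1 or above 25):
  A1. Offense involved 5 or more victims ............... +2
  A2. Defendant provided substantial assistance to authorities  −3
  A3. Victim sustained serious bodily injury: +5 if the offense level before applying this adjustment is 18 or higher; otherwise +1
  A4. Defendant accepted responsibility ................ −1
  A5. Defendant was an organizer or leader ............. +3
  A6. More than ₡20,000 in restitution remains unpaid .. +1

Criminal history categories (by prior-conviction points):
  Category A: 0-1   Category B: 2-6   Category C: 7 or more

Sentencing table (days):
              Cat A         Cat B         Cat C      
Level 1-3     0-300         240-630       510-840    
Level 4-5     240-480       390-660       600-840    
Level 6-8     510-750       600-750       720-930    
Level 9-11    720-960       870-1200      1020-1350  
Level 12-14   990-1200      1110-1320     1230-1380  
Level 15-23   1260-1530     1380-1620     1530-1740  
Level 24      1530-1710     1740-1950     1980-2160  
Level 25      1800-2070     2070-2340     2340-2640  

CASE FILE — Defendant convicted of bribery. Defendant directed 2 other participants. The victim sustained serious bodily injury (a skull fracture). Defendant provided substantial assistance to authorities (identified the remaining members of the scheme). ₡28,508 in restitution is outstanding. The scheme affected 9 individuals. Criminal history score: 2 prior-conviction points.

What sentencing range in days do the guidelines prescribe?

600-750 days

Base offense level for bribery: 2.
A1 applies: 2 + 2 = 4.
A2 applies: 4 − 3 = 1.
A3 applies (level before this adjustment is 1 < 18, so +1): 1 + 1 = 2.
A4 does not apply.
A5 applies: 2 + 3 = 5.
A6 applies: 5 + 1 = 6.
Final offense level: 6.
Criminal history: 2 prior points → Category B (2-6).
Level 6 falls in the 6-8 band.
Grid: Level 6-8 × Category B = 600-750 days.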